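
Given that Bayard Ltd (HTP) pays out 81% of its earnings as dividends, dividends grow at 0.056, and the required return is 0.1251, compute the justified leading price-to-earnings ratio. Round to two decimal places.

11.72

Justified leading P/E = b/(r−g) = 0.81/(0.1251−0.056) = 11.7221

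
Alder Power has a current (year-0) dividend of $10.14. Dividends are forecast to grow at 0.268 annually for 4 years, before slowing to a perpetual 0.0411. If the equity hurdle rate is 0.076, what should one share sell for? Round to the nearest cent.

$645.54

Two-stage DDM. Project D₁…D_4 at 0.268, terminal growth 0.0411, discount at r = 0.076.
D_1 = 12.8575
D_2 = 16.3033
D_3 = 20.6726
D_4 = 26.2129
Terminal value at t=4: TV = D_5/(r−g) = 27.2902/(0.076−0.0411) = 781.9554
P₀ = 12.8575/(1+0.076)^1 + 16.3033/(1+0.076)^2 + 20.6726/(1+0.076)^3 + 26.2129/(1+0.076)^4 + 781.9554/(1+0.076)^4 = 645.5356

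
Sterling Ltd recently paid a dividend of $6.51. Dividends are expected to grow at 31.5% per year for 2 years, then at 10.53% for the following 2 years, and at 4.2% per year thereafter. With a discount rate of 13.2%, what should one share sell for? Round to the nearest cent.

Three-stage DDM. Project D₁…D_4; terminal Gordon value at t=4 with g = 0.042; discount at r = 0.132.
D_1 = 8.5606
D_2 = 11.2573
D_3 = 12.4426
D_4 = 13.7529
TV_4 = 14.3305/(0.132−0.042) = 159.2275
P₀ = Σ Dₜ/(1+r)ᵗ + TV_4/(1+r)^4 = 130.2694

$130.27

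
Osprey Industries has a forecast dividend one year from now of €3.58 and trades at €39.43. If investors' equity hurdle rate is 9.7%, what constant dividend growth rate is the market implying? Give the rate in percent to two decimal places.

From P₀ = D₁/(r − g), the implied growth is g = r − D₁/P₀.
g = 0.097 − 3.58/39.43 = 0.097 − 0.09079 = 0.00621

0.62%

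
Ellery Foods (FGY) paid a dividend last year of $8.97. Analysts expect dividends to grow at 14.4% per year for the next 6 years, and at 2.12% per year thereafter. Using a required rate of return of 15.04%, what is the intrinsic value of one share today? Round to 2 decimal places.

Two-stage DDM. Project D₁…D_6 at 0.144, terminal growth 0.0212, discount at r = 0.1504.
D_1 = 10.2617
D_2 = 11.7394
D_3 = 13.4298
D_4 = 15.3637
D_5 = 17.5761
D_6 = 20.1071
Terminal value at t=6: TV = D_7/(r−g) = 20.5333/(0.1504−0.0212) = 158.9267
P₀ = 10.2617/(1+0.1504)^1 + 11.7394/(1+0.1504)^2 + 13.4298/(1+0.1504)^3 + 15.3637/(1+0.1504)^4 + 17.5761/(1+0.1504)^5 + 20.1071/(1+0.1504)^6 + 158.9267/(1+0.1504)^6 = 121.3469

$121.35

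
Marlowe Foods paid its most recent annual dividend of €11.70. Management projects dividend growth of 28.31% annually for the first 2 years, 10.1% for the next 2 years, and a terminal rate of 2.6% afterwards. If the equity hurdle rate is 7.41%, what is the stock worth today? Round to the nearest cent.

Three-stage DDM. Project D₁…D_4; terminal Gordon value at t=4 with g = 0.026; discount at r = 0.0741.
D_1 = 15.0123
D_2 = 19.2622
D_3 = 21.2077
D_4 = 23.3497
TV_4 = 23.9568/(0.0741−0.026) = 498.0624
P₀ = Σ Dₜ/(1+r)ᵗ + TV_4/(1+r)^4 = 439.5311

€439.53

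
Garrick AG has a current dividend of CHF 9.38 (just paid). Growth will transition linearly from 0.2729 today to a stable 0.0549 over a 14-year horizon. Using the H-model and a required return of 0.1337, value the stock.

H-model: P₀ = D₀[(1+g_L) + H(g_S−g_L)]/(r−g_L), with H = 14/2 = 7.
P₀ = 9.38 × [(1+0.0549) + 7×(0.2729−0.0549)] / (0.1337−0.0549)
   = 9.38 × 2.5809 / 0.0788 = 307.2188

CHF 307.22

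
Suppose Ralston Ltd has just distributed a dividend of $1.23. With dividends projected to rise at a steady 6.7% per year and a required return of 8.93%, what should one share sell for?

$58.85

Gordon growth model: P₀ = D₁/(r − g). D₁ = 1.23 × (1 + 0.067) = 1.3124.
P₀ = 1.3124 / (0.0893 − 0.067) = 1.3124 / 0.0223 = 58.8525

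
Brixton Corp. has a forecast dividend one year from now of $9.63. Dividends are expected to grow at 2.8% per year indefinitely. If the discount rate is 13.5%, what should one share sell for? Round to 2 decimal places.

Gordon growth model: P₀ = D₁/(r − g), with D₁ = 9.63 given directly.
P₀ = 9.6300 / (0.135 − 0.028) = 9.6300 / 0.107 = 90.0000

$90.00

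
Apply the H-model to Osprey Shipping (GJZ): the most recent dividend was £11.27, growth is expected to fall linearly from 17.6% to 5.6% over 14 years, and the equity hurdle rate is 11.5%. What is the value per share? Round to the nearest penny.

£362.17

H-model: P₀ = D₀[(1+g_L) + H(g_S−g_L)]/(r−g_L), with H = 14/2 = 7.
P₀ = 11.27 × [(1+0.056) + 7×(0.176−0.056)] / (0.115−0.056)
   = 11.27 × 1.8960 / 0.059 = 362.1681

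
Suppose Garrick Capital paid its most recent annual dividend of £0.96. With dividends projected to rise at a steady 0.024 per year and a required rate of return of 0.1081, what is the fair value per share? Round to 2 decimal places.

£11.69

Gordon growth model: P₀ = D₁/(r − g). D₁ = 0.96 × (1 + 0.024) = 0.9830.
P₀ = 0.9830 / (0.1081 − 0.024) = 0.9830 / 0.0841 = 11.6889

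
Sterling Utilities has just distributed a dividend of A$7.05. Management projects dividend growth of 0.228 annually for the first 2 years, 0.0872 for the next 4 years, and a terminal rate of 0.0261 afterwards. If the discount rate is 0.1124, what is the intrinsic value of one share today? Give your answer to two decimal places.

Three-stage DDM. Project D₁…D_6; terminal Gordon value at t=6 with g = 0.0261; discount at r = 0.1124.
D_1 = 8.6574
D_2 = 10.6313
D_3 = 11.5583
D_4 = 12.5662
D_5 = 13.6620
D_6 = 14.8533
TV_6 = 15.2410/(0.1124−0.0261) = 176.6048
P₀ = Σ Dₜ/(1+r)ᵗ + TV_6/(1+r)^6 = 142.0414

A$142.04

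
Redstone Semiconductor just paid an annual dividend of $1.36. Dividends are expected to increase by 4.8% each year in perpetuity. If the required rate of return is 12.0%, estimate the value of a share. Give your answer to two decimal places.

$19.80

Gordon growth model: P₀ = D₁/(r − g). D₁ = 1.36 × (1 + 0.048) = 1.4253.
P₀ = 1.4253 / (0.12 − 0.048) = 1.4253 / 0.072 = 19.7956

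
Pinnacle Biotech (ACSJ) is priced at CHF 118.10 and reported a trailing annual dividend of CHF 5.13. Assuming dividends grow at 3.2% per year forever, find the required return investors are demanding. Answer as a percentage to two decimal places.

Rearranging the constant-growth DDM: r = D₁/P₀ + g.
D₁ = 5.13 × (1 + 0.032) = 5.2942.
r = 5.2942 / 118.10 + 0.032 = 0.04483 + 0.032 = 0.07683

7.68%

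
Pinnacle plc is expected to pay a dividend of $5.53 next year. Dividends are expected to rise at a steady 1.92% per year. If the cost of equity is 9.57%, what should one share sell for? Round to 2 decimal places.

$72.29

Gordon growth model: P₀ = D₁/(r − g), with D₁ = 5.53 given directly.
P₀ = 5.5300 / (0.0957 − 0.0192) = 5.5300 / 0.0765 = 72.2876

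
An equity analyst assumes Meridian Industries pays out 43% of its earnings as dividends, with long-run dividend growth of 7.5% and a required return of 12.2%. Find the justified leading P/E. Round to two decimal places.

Justified leading P/E = b/(r−g) = 0.43/(0.122−0.075) = 9.1489

9.15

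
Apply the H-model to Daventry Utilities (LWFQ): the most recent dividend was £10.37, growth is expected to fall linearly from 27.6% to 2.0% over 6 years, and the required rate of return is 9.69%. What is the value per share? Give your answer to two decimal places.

£241.11

H-model: P₀ = D₀[(1+g_L) + H(g_S−g_L)]/(r−g_L), with H = 6/2 = 3.
P₀ = 10.37 × [(1+0.02) + 3×(0.276−0.02)] / (0.0969−0.02)
   = 10.37 × 1.7880 / 0.0769 = 241.1126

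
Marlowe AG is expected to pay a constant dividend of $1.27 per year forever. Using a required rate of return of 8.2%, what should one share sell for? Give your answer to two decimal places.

$15.49

Zero-growth DDM (perpetuity): P₀ = D/r = 1.27 / 0.082 = 15.4878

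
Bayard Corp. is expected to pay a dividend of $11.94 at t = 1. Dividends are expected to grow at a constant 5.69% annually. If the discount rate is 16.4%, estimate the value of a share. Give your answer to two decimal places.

Gordon growth model: P₀ = D₁/(r − g), with D₁ = 11.94 given directly.
P₀ = 11.9400 / (0.164 − 0.0569) = 11.9400 / 0.1071 = 111.4846

$111.48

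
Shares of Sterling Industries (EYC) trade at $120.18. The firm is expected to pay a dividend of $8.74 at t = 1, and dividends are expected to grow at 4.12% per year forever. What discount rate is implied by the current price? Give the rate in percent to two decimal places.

11.39%

Rearranging the constant-growth DDM: r = D₁/P₀ + g.
r = 8.7400 / 120.18 + 0.0412 = 0.07272 + 0.0412 = 0.11392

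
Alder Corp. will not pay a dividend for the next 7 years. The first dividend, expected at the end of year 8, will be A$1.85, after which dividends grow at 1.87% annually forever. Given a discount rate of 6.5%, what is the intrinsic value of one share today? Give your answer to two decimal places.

A$25.71

Deferred-dividend DDM. At t=7 the remaining stream is a growing perpetuity with first payment D_8 = 1.85.
V_7 = D_8/(r−g) = 1.85/(0.065−0.0187) = 39.9568
P₀ = V_7/(1+r)^7 = 39.9568/(1+0.065)^7 = 25.7125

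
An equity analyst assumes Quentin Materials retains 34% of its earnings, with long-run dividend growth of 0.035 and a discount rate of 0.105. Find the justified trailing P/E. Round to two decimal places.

Payout ratio b = 1 − 0.34 = 0.66.
Justified trailing P/E = b(1+g)/(r−g) = 0.66×(1+0.035)/(0.105−0.035) = 9.7586

9.76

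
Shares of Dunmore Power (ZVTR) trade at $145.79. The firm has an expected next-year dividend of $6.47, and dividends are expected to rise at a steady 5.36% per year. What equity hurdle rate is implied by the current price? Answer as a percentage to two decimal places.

9.80%

Rearranging the constant-growth DDM: r = D₁/P₀ + g.
r = 6.4700 / 145.79 + 0.0536 = 0.04438 + 0.0536 = 0.09798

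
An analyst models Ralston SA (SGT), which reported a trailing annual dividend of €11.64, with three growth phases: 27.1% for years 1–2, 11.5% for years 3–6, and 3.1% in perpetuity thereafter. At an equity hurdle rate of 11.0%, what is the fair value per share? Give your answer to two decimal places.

€293.11

Three-stage DDM. Project D₁…D_6; terminal Gordon value at t=6 with g = 0.031; discount at r = 0.11.
D_1 = 14.7944
D_2 = 18.8037
D_3 = 20.9662
D_4 = 23.3773
D_5 = 26.0657
D_6 = 29.0632
TV_6 = 29.9642/(0.11−0.031) = 379.2933
P₀ = Σ Dₜ/(1+r)ᵗ + TV_6/(1+r)^6 = 293.1122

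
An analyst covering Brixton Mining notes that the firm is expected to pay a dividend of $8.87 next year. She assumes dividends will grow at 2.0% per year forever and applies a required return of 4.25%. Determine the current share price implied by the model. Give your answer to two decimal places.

$394.22

Gordon growth model: P₀ = D₁/(r − g), with D₁ = 8.87 given directly.
P₀ = 8.8700 / (0.0425 − 0.02) = 8.8700 / 0.0225 = 394.2222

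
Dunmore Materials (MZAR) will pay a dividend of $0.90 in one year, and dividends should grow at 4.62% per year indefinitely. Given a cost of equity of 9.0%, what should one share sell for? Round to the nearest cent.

$20.55

Gordon growth model: P₀ = D₁/(r − g), with D₁ = 0.90 given directly.
P₀ = 0.9000 / (0.09 − 0.0462) = 0.9000 / 0.0438 = 20.5479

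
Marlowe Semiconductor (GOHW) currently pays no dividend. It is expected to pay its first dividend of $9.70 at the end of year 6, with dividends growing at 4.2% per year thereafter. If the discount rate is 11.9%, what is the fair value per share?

$71.80

Deferred-dividend DDM. At t=5 the remaining stream is a growing perpetuity with first payment D_6 = 9.70.
V_5 = D_6/(r−g) = 9.70/(0.119−0.042) = 125.9740
P₀ = V_5/(1+r)^5 = 125.9740/(1+0.119)^5 = 71.8010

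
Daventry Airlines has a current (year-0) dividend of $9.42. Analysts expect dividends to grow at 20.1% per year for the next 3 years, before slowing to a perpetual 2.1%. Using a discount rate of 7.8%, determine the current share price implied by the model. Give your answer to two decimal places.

$268.55

Two-stage DDM. Project D₁…D_3 at 0.201, terminal growth 0.021, discount at r = 0.078.
D_1 = 11.3134
D_2 = 13.5874
D_3 = 16.3185
Terminal value at t=3: TV = D_4/(r−g) = 16.6612/(0.078−0.021) = 292.3013
P₀ = 11.3134/(1+0.078)^1 + 13.5874/(1+0.078)^2 + 16.3185/(1+0.078)^3 + 292.3013/(1+0.078)^3 = 268.5456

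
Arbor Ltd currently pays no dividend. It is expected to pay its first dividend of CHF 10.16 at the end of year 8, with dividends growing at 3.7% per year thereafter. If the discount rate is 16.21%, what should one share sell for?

CHF 28.37

Deferred-dividend DDM. At t=7 the remaining stream is a growing perpetuity with first payment D_8 = 10.16.
V_7 = D_8/(r−g) = 10.16/(0.1621−0.037) = 81.2150
P₀ = V_7/(1+r)^7 = 81.2150/(1+0.1621)^7 = 28.3747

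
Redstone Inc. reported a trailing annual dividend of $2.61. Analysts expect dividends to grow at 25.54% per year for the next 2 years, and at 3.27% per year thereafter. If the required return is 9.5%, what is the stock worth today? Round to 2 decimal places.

Two-stage DDM. Project D₁…D_2 at 0.2554, terminal growth 0.0327, discount at r = 0.095.
D_1 = 3.2766
D_2 = 4.1134
Terminal value at t=2: TV = D_3/(r−g) = 4.2479/(0.095−0.0327) = 68.1853
P₀ = 3.2766/(1+0.095)^1 + 4.1134/(1+0.095)^2 + 68.1853/(1+0.095)^2 = 63.2903

$63.29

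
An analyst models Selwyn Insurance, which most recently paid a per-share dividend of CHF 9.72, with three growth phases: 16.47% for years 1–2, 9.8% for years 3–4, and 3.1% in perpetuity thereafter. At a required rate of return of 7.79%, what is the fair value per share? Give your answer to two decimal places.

Three-stage DDM. Project D₁…D_4; terminal Gordon value at t=4 with g = 0.031; discount at r = 0.0779.
D_1 = 11.3209
D_2 = 13.1854
D_3 = 14.4776
D_4 = 15.8964
TV_4 = 16.3892/(0.0779−0.031) = 349.4499
P₀ = Σ Dₜ/(1+r)ᵗ + TV_4/(1+r)^4 = 304.0506

CHF 304.05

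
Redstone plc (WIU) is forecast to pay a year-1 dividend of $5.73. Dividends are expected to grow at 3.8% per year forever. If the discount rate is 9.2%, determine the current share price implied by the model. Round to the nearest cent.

Gordon growth model: P₀ = D₁/(r − g), with D₁ = 5.73 given directly.
P₀ = 5.7300 / (0.092 − 0.038) = 5.7300 / 0.054 = 106.1111

$106.11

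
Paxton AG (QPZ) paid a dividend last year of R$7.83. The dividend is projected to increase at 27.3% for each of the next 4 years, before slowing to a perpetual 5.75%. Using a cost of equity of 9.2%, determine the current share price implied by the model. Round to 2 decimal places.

R$489.88

Two-stage DDM. Project D₁…D_4 at 0.273, terminal growth 0.0575, discount at r = 0.092.
D_1 = 9.9676
D_2 = 12.6887
D_3 = 16.1528
D_4 = 20.5625
Terminal value at t=4: TV = D_5/(r−g) = 21.7448/(0.092−0.0575) = 630.2845
P₀ = 9.9676/(1+0.092)^1 + 12.6887/(1+0.092)^2 + 16.1528/(1+0.092)^3 + 20.5625/(1+0.092)^4 + 630.2845/(1+0.092)^4 = 489.8810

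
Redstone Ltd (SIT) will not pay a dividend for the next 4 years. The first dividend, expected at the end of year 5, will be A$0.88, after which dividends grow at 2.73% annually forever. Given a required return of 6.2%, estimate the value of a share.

A$19.94

Deferred-dividend DDM. At t=4 the remaining stream is a growing perpetuity with first payment D_5 = 0.88.
V_4 = D_5/(r−g) = 0.88/(0.062−0.0273) = 25.3602
P₀ = V_4/(1+r)^4 = 25.3602/(1+0.062)^4 = 19.9368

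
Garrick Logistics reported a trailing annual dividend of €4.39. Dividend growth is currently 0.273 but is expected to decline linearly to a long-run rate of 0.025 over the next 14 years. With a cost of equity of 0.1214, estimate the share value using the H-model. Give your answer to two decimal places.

€125.73

H-model: P₀ = D₀[(1+g_L) + H(g_S−g_L)]/(r−g_L), with H = 14/2 = 7.
P₀ = 4.39 × [(1+0.025) + 7×(0.273−0.025)] / (0.1214−0.025)
   = 4.39 × 2.7610 / 0.0964 = 125.7343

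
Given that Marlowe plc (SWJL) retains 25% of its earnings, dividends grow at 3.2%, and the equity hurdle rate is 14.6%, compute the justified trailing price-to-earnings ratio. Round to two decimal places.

6.79

Payout ratio b = 1 − 0.25 = 0.75.
Justified trailing P/E = b(1+g)/(r−g) = 0.75×(1+0.032)/(0.146−0.032) = 6.7895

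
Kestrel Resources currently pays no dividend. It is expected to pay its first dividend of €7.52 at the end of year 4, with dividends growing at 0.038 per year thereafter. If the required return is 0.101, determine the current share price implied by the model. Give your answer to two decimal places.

€89.44

Deferred-dividend DDM. At t=3 the remaining stream is a growing perpetuity with first payment D_4 = 7.52.
V_3 = D_4/(r−g) = 7.52/(0.101−0.038) = 119.3651
P₀ = V_3/(1+r)^3 = 119.3651/(1+0.101)^3 = 89.4366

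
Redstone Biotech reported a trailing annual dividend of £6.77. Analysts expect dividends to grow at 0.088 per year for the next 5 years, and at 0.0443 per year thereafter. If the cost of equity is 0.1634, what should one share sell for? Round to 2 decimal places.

£70.27

Two-stage DDM. Project D₁…D_5 at 0.088, terminal growth 0.0443, discount at r = 0.1634.
D_1 = 7.3658
D_2 = 8.0139
D_3 = 8.7192
D_4 = 9.4865
D_5 = 10.3213
Terminal value at t=5: TV = D_6/(r−g) = 10.7785/(0.1634−0.0443) = 90.4996
P₀ = 7.3658/(1+0.1634)^1 + 8.0139/(1+0.1634)^2 + 8.7192/(1+0.1634)^3 + 9.4865/(1+0.1634)^4 + 10.3213/(1+0.1634)^5 + 90.4996/(1+0.1634)^5 = 70.2724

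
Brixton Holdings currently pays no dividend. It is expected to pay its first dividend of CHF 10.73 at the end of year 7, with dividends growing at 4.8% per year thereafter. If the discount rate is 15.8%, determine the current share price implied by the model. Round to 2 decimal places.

Deferred-dividend DDM. At t=6 the remaining stream is a growing perpetuity with first payment D_7 = 10.73.
V_6 = D_7/(r−g) = 10.73/(0.158−0.048) = 97.5455
P₀ = V_6/(1+r)^6 = 97.5455/(1+0.158)^6 = 40.4535

CHF 40.45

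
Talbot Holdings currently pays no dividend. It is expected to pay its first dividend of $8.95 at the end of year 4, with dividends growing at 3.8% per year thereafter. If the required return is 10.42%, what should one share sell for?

Deferred-dividend DDM. At t=3 the remaining stream is a growing perpetuity with first payment D_4 = 8.95.
V_3 = D_4/(r−g) = 8.95/(0.1042−0.038) = 135.1964
P₀ = V_3/(1+r)^3 = 135.1964/(1+0.1042)^3 = 100.4204

$100.42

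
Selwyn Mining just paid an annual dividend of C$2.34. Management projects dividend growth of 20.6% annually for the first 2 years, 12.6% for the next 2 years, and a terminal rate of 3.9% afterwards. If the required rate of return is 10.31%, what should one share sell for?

C$58.36

Three-stage DDM. Project D₁…D_4; terminal Gordon value at t=4 with g = 0.039; discount at r = 0.1031.
D_1 = 2.8220
D_2 = 3.4034
D_3 = 3.8322
D_4 = 4.3151
TV_4 = 4.4834/(0.1031−0.039) = 69.9431
P₀ = Σ Dₜ/(1+r)ᵗ + TV_4/(1+r)^4 = 58.3618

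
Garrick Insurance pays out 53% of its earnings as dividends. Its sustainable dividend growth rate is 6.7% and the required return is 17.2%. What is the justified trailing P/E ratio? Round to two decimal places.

Justified trailing P/E = b(1+g)/(r−g) = 0.53×(1+0.067)/(0.172−0.067) = 5.3858

5.39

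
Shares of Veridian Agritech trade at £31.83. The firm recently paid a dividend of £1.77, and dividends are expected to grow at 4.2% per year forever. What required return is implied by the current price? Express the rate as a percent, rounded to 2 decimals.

Rearranging the constant-growth DDM: r = D₁/P₀ + g.
D₁ = 1.77 × (1 + 0.042) = 1.8443.
r = 1.8443 / 31.83 + 0.042 = 0.05794 + 0.042 = 0.09994

9.99%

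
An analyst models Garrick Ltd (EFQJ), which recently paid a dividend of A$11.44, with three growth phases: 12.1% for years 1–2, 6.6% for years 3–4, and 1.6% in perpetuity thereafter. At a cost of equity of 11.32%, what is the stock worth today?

Three-stage DDM. Project D₁…D_4; terminal Gordon value at t=4 with g = 0.016; discount at r = 0.1132.
D_1 = 12.8242
D_2 = 14.3760
D_3 = 15.3248
D_4 = 16.3362
TV_4 = 16.5976/(0.1132−0.016) = 170.7572
P₀ = Σ Dₜ/(1+r)ᵗ + TV_4/(1+r)^4 = 156.0633

A$156.06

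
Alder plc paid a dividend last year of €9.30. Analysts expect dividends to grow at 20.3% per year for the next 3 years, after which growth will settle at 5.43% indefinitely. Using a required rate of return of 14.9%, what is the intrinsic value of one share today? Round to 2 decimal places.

€149.44

Two-stage DDM. Project D₁…D_3 at 0.203, terminal growth 0.0543, discount at r = 0.149.
D_1 = 11.1879
D_2 = 13.4590
D_3 = 16.1912
Terminal value at t=3: TV = D_4/(r−g) = 17.0704/(0.149−0.0543) = 180.2578
P₀ = 11.1879/(1+0.149)^1 + 13.4590/(1+0.149)^2 + 16.1912/(1+0.149)^3 + 180.2578/(1+0.149)^3 = 149.4377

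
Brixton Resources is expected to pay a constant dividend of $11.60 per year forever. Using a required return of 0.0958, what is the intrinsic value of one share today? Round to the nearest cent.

Zero-growth DDM (perpetuity): P₀ = D/r = 11.60 / 0.0958 = 121.0856

$121.09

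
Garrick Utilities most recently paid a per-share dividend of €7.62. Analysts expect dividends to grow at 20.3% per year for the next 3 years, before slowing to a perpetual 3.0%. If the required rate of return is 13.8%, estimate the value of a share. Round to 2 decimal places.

Two-stage DDM. Project D₁…D_3 at 0.203, terminal growth 0.03, discount at r = 0.138.
D_1 = 9.1669
D_2 = 11.0277
D_3 = 13.2664
Terminal value at t=3: TV = D_4/(r−g) = 13.6644/(0.138−0.03) = 126.5218
P₀ = 9.1669/(1+0.138)^1 + 11.0277/(1+0.138)^2 + 13.2664/(1+0.138)^3 + 126.5218/(1+0.138)^3 = 111.4219

€111.42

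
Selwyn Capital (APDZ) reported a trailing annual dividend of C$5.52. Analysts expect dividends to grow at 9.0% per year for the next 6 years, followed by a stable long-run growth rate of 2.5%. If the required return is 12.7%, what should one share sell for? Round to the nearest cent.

C$74.92

Two-stage DDM. Project D₁…D_6 at 0.09, terminal growth 0.025, discount at r = 0.127.
D_1 = 6.0168
D_2 = 6.5583
D_3 = 7.1486
D_4 = 7.7919
D_5 = 8.4932
D_6 = 9.2576
Terminal value at t=6: TV = D_7/(r−g) = 9.4890/(0.127−0.025) = 93.0297
P₀ = 6.0168/(1+0.127)^1 + 6.5583/(1+0.127)^2 + 7.1486/(1+0.127)^3 + 7.7919/(1+0.127)^4 + 8.4932/(1+0.127)^5 + 9.2576/(1+0.127)^6 + 93.0297/(1+0.127)^6 = 74.9182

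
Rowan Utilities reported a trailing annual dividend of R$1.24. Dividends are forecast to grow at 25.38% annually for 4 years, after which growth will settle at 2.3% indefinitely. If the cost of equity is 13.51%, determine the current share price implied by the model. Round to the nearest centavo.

Two-stage DDM. Project D₁…D_4 at 0.2538, terminal growth 0.023, discount at r = 0.1351.
D_1 = 1.5547
D_2 = 1.9493
D_3 = 2.4440
D_4 = 3.0643
Terminal value at t=4: TV = D_5/(r−g) = 3.1348/(0.1351−0.023) = 27.9644
P₀ = 1.5547/(1+0.1351)^1 + 1.9493/(1+0.1351)^2 + 2.4440/(1+0.1351)^3 + 3.0643/(1+0.1351)^4 + 27.9644/(1+0.1351)^4 = 23.2444

R$23.24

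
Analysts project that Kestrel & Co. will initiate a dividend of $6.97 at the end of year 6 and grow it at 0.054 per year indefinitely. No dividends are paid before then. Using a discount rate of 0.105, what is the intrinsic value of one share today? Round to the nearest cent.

$82.96

Deferred-dividend DDM. At t=5 the remaining stream is a growing perpetuity with first payment D_6 = 6.97.
V_5 = D_6/(r−g) = 6.97/(0.105−0.054) = 136.6667
P₀ = V_5/(1+r)^5 = 136.6667/(1+0.105)^5 = 82.9567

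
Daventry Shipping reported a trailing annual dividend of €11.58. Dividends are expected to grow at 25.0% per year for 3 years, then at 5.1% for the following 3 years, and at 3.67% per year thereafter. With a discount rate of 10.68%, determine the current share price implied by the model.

€300.93

Three-stage DDM. Project D₁…D_6; terminal Gordon value at t=6 with g = 0.0367; discount at r = 0.1068.
D_1 = 14.4750
D_2 = 18.0938
D_3 = 22.6172
D_4 = 23.7707
D_5 = 24.9830
D_6 = 26.2571
TV_6 = 27.2207/(0.1068−0.0367) = 388.3129
P₀ = Σ Dₜ/(1+r)ᵗ + TV_6/(1+r)^6 = 300.9309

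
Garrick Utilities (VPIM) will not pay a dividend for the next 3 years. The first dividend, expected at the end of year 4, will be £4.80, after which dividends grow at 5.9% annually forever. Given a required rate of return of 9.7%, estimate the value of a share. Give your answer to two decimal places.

£95.68

Deferred-dividend DDM. At t=3 the remaining stream is a growing perpetuity with first payment D_4 = 4.80.
V_3 = D_4/(r−g) = 4.80/(0.097−0.059) = 126.3158
P₀ = V_3/(1+r)^3 = 126.3158/(1+0.097)^3 = 95.6837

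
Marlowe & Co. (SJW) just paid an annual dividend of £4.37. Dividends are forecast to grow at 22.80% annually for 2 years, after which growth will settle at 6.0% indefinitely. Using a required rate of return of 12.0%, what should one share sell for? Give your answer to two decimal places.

£102.86

Two-stage DDM. Project D₁…D_2 at 0.228, terminal growth 0.06, discount at r = 0.12.
D_1 = 5.3664
D_2 = 6.5899
Terminal value at t=2: TV = D_3/(r−g) = 6.9853/(0.12−0.06) = 116.4214
P₀ = 5.3664/(1+0.12)^1 + 6.5899/(1+0.12)^2 + 116.4214/(1+0.12)^2 = 102.8552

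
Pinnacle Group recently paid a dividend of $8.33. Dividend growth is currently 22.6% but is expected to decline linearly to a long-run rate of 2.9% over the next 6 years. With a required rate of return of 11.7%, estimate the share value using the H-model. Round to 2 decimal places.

$153.35

H-model: P₀ = D₀[(1+g_L) + H(g_S−g_L)]/(r−g_L), with H = 6/2 = 3.
P₀ = 8.33 × [(1+0.029) + 3×(0.226−0.029)] / (0.117−0.029)
   = 8.33 × 1.6200 / 0.088 = 153.3477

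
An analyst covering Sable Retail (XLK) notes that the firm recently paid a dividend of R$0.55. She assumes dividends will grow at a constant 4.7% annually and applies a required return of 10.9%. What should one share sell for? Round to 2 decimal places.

Gordon growth model: P₀ = D₁/(r − g). D₁ = 0.55 × (1 + 0.047) = 0.5758.
P₀ = 0.5758 / (0.109 − 0.047) = 0.5758 / 0.062 = 9.2879

R$9.29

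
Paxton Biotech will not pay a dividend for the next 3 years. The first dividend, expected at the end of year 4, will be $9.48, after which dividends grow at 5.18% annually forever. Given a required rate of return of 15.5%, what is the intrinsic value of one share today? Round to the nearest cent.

Deferred-dividend DDM. At t=3 the remaining stream is a growing perpetuity with first payment D_4 = 9.48.
V_3 = D_4/(r−g) = 9.48/(0.155−0.0518) = 91.8605
P₀ = V_3/(1+r)^3 = 91.8605/(1+0.155)^3 = 59.6187

$59.62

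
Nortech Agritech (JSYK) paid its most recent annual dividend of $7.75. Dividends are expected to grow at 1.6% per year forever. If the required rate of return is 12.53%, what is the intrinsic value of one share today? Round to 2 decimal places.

Gordon growth model: P₀ = D₁/(r − g). D₁ = 7.75 × (1 + 0.016) = 7.8740.
P₀ = 7.8740 / (0.1253 − 0.016) = 7.8740 / 0.1093 = 72.0403

$72.04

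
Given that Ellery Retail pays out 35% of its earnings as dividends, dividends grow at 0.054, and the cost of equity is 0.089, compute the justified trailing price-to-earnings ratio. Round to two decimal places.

Justified trailing P/E = b(1+g)/(r−g) = 0.35×(1+0.054)/(0.089−0.054) = 10.5400

10.54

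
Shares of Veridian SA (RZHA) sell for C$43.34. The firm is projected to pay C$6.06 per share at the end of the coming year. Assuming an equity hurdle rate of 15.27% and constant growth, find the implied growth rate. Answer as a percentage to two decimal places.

From P₀ = D₁/(r − g), the implied growth is g = r − D₁/P₀.
g = 0.1527 − 6.06/43.34 = 0.1527 − 0.13982 = 0.01288

1.29%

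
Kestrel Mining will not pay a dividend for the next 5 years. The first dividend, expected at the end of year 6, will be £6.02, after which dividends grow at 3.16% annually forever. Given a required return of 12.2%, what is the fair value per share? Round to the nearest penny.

£37.45

Deferred-dividend DDM. At t=5 the remaining stream is a growing perpetuity with first payment D_6 = 6.02.
V_5 = D_6/(r−g) = 6.02/(0.122−0.0316) = 66.5929
P₀ = V_5/(1+r)^5 = 66.5929/(1+0.122)^5 = 37.4510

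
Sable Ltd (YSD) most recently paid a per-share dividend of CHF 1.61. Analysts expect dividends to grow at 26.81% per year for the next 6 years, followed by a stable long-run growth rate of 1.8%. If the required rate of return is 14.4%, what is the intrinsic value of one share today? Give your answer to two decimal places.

Two-stage DDM. Project D₁…D_6 at 0.2681, terminal growth 0.018, discount at r = 0.144.
D_1 = 2.0416
D_2 = 2.5890
D_3 = 3.2831
D_4 = 4.1633
D_5 = 5.2795
D_6 = 6.6949
Terminal value at t=6: TV = D_7/(r−g) = 6.8155/(0.144−0.018) = 54.0909
P₀ = 2.0416/(1+0.144)^1 + 2.5890/(1+0.144)^2 + 3.2831/(1+0.144)^3 + 4.1633/(1+0.144)^4 + 5.2795/(1+0.144)^5 + 6.6949/(1+0.144)^6 + 54.0909/(1+0.144)^6 = 38.1982

CHF 38.20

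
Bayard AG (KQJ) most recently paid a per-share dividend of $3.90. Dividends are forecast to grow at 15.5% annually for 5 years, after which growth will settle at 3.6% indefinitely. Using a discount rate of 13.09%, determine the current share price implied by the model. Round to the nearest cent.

Two-stage DDM. Project D₁…D_5 at 0.155, terminal growth 0.036, discount at r = 0.1309.
D_1 = 4.5045
D_2 = 5.2027
D_3 = 6.0091
D_4 = 6.9405
D_5 = 8.0163
Terminal value at t=5: TV = D_6/(r−g) = 8.3049/(0.1309−0.036) = 87.5121
P₀ = 4.5045/(1+0.1309)^1 + 5.2027/(1+0.1309)^2 + 6.0091/(1+0.1309)^3 + 6.9405/(1+0.1309)^4 + 8.0163/(1+0.1309)^5 + 87.5121/(1+0.1309)^5 = 68.0920

$68.09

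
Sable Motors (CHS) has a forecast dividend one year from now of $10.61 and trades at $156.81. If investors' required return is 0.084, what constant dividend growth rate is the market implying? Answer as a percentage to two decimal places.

1.63%

From P₀ = D₁/(r − g), the implied growth is g = r − D₁/P₀.
g = 0.084 − 10.61/156.81 = 0.084 − 0.06766 = 0.01634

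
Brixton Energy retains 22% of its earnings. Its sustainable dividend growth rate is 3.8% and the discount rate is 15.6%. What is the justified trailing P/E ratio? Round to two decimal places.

Payout ratio b = 1 − 0.22 = 0.78.
Justified trailing P/E = b(1+g)/(r−g) = 0.78×(1+0.038)/(0.156−0.038) = 6.8614

6.86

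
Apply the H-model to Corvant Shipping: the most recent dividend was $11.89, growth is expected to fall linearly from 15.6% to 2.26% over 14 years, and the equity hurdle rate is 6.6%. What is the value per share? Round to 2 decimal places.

H-model: P₀ = D₀[(1+g_L) + H(g_S−g_L)]/(r−g_L), with H = 14/2 = 7.
P₀ = 11.89 × [(1+0.0226) + 7×(0.156−0.0226)] / (0.066−0.0226)
   = 11.89 × 1.9564 / 0.0434 = 535.9815

$535.98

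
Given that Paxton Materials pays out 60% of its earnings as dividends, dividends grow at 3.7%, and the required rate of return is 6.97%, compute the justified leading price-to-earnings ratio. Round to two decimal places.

18.35

Justified leading P/E = b/(r−g) = 0.60/(0.0697−0.037) = 18.3486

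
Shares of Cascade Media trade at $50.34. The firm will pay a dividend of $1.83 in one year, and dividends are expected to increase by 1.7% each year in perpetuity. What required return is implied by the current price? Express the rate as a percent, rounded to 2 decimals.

5.34%

Rearranging the constant-growth DDM: r = D₁/P₀ + g.
r = 1.8300 / 50.34 + 0.017 = 0.03635 + 0.017 = 0.05335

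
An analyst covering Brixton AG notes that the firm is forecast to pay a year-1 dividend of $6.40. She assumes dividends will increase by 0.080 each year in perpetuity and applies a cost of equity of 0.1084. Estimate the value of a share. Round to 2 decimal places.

Gordon growth model: P₀ = D₁/(r − g), with D₁ = 6.40 given directly.
P₀ = 6.4000 / (0.1084 − 0.08) = 6.4000 / 0.0284 = 225.3521

$225.35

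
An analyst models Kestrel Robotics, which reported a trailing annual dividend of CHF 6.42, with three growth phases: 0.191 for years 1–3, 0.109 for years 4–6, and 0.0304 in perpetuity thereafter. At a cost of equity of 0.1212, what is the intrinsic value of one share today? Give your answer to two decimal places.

CHF 128.85

Three-stage DDM. Project D₁…D_6; terminal Gordon value at t=6 with g = 0.0304; discount at r = 0.1212.
D_1 = 7.6462
D_2 = 9.1066
D_3 = 10.8460
D_4 = 12.0282
D_5 = 13.3393
D_6 = 14.7933
TV_6 = 15.2430/(0.1212−0.0304) = 167.8746
P₀ = Σ Dₜ/(1+r)ᵗ + TV_6/(1+r)^6 = 128.8518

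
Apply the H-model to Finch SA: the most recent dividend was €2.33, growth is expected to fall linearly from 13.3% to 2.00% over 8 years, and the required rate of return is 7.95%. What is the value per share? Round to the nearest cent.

€57.64

H-model: P₀ = D₀[(1+g_L) + H(g_S−g_L)]/(r−g_L), with H = 8/2 = 4.
P₀ = 2.33 × [(1+0.02) + 4×(0.133−0.02)] / (0.0795−0.02)
   = 2.33 × 1.4720 / 0.0595 = 57.6430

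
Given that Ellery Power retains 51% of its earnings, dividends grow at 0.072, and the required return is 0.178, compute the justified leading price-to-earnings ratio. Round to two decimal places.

Payout ratio b = 1 − 0.51 = 0.49.
Justified leading P/E = b/(r−g) = 0.49/(0.178−0.072) = 4.6226

4.62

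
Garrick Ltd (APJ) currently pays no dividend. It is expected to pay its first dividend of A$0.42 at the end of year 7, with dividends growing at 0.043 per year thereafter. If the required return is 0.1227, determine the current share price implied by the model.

Deferred-dividend DDM. At t=6 the remaining stream is a growing perpetuity with first payment D_7 = 0.42.
V_6 = D_7/(r−g) = 0.42/(0.1227−0.043) = 5.2698
P₀ = V_6/(1+r)^6 = 5.2698/(1+0.1227)^6 = 2.6315

A$2.63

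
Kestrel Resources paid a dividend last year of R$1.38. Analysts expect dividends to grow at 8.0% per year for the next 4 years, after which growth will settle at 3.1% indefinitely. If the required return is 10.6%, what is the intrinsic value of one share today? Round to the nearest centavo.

R$22.45

Two-stage DDM. Project D₁…D_4 at 0.08, terminal growth 0.031, discount at r = 0.106.
D_1 = 1.4904
D_2 = 1.6096
D_3 = 1.7384
D_4 = 1.8775
Terminal value at t=4: TV = D_5/(r−g) = 1.9357/(0.106−0.031) = 25.8090
P₀ = 1.4904/(1+0.106)^1 + 1.6096/(1+0.106)^2 + 1.7384/(1+0.106)^3 + 1.8775/(1+0.106)^4 + 25.8090/(1+0.106)^4 = 22.4516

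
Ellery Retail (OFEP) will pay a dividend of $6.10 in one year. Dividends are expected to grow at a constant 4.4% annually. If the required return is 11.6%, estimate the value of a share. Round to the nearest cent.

Gordon growth model: P₀ = D₁/(r − g), with D₁ = 6.10 given directly.
P₀ = 6.1000 / (0.116 − 0.044) = 6.1000 / 0.072 = 84.7222

$84.72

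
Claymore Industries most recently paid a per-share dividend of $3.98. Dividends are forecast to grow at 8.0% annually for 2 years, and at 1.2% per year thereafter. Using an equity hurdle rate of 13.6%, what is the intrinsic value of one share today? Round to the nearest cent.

Two-stage DDM. Project D₁…D_2 at 0.08, terminal growth 0.012, discount at r = 0.136.
D_1 = 4.2984
D_2 = 4.6423
Terminal value at t=2: TV = D_3/(r−g) = 4.6980/(0.136−0.012) = 37.8869
P₀ = 4.2984/(1+0.136)^1 + 4.6423/(1+0.136)^2 + 37.8869/(1+0.136)^2 = 36.7395

$36.74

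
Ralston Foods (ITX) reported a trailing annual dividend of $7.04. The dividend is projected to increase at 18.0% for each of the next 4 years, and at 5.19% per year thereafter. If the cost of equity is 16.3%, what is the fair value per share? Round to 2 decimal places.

$99.84

Two-stage DDM. Project D₁…D_4 at 0.18, terminal growth 0.0519, discount at r = 0.163.
D_1 = 8.3072
D_2 = 9.8025
D_3 = 11.5669
D_4 = 13.6490
Terminal value at t=4: TV = D_5/(r−g) = 14.3574/(0.163−0.0519) = 129.2293
P₀ = 8.3072/(1+0.163)^1 + 9.8025/(1+0.163)^2 + 11.5669/(1+0.163)^3 + 13.6490/(1+0.163)^4 + 129.2293/(1+0.163)^4 = 99.8428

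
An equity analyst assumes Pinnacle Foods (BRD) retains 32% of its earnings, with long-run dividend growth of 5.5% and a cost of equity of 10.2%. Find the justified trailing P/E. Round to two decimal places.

Payout ratio b = 1 − 0.32 = 0.68.
Justified trailing P/E = b(1+g)/(r−g) = 0.68×(1+0.055)/(0.102−0.055) = 15.2638

15.26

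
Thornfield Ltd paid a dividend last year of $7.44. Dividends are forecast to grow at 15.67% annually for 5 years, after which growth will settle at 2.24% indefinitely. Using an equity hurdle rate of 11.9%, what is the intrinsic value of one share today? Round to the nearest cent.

Two-stage DDM. Project D₁…D_5 at 0.1567, terminal growth 0.0224, discount at r = 0.119.
D_1 = 8.6058
D_2 = 9.9544
D_3 = 11.5142
D_4 = 13.3185
D_5 = 15.4055
Terminal value at t=5: TV = D_6/(r−g) = 15.7506/(0.119−0.0224) = 163.0498
P₀ = 8.6058/(1+0.119)^1 + 9.9544/(1+0.119)^2 + 11.5142/(1+0.119)^3 + 13.3185/(1+0.119)^4 + 15.4055/(1+0.119)^5 + 163.0498/(1+0.119)^5 = 134.0661

$134.07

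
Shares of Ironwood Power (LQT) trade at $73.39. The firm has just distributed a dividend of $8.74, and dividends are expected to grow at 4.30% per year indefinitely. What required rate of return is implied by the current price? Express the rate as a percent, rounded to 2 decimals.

Rearranging the constant-growth DDM: r = D₁/P₀ + g.
D₁ = 8.74 × (1 + 0.043) = 9.1158.
r = 9.1158 / 73.39 + 0.043 = 0.12421 + 0.043 = 0.16721

16.72%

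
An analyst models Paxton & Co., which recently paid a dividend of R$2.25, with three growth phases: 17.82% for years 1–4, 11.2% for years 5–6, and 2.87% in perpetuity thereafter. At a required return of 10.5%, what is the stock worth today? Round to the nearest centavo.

Three-stage DDM. Project D₁…D_6; terminal Gordon value at t=6 with g = 0.0287; discount at r = 0.105.
D_1 = 2.6509
D_2 = 3.1233
D_3 = 3.6799
D_4 = 4.3357
D_5 = 4.8213
D_6 = 5.3613
TV_6 = 5.5151/(0.105−0.0287) = 72.2824
P₀ = Σ Dₜ/(1+r)ᵗ + TV_6/(1+r)^6 = 56.1704

R$56.17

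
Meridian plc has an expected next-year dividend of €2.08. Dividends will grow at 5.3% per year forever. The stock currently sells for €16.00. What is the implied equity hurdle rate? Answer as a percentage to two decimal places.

18.30%

Rearranging the constant-growth DDM: r = D₁/P₀ + g.
r = 2.0800 / 16.00 + 0.053 = 0.13000 + 0.053 = 0.18300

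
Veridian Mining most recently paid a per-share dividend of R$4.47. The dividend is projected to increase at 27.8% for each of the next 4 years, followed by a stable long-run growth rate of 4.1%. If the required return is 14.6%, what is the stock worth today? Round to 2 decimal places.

R$92.20

Two-stage DDM. Project D₁…D_4 at 0.278, terminal growth 0.041, discount at r = 0.146.
D_1 = 5.7127
D_2 = 7.3008
D_3 = 9.3304
D_4 = 11.9242
Terminal value at t=4: TV = D_5/(r−g) = 12.4131/(0.146−0.041) = 118.2204
P₀ = 5.7127/(1+0.146)^1 + 7.3008/(1+0.146)^2 + 9.3304/(1+0.146)^3 + 11.9242/(1+0.146)^4 + 118.2204/(1+0.146)^4 = 92.1982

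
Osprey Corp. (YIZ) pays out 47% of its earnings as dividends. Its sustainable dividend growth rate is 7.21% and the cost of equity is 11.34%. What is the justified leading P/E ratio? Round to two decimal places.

Justified leading P/E = b/(r−g) = 0.47/(0.1134−0.0721) = 11.3801

11.38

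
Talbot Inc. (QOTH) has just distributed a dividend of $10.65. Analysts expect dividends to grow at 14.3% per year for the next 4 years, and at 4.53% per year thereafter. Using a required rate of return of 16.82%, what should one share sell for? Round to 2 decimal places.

$123.37

Two-stage DDM. Project D₁…D_4 at 0.143, terminal growth 0.0453, discount at r = 0.1682.
D_1 = 12.1730
D_2 = 13.9137
D_3 = 15.9033
D_4 = 18.1775
Terminal value at t=4: TV = D_5/(r−g) = 19.0010/(0.1682−0.0453) = 154.6050
P₀ = 12.1730/(1+0.1682)^1 + 13.9137/(1+0.1682)^2 + 15.9033/(1+0.1682)^3 + 18.1775/(1+0.1682)^4 + 154.6050/(1+0.1682)^4 = 123.3663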